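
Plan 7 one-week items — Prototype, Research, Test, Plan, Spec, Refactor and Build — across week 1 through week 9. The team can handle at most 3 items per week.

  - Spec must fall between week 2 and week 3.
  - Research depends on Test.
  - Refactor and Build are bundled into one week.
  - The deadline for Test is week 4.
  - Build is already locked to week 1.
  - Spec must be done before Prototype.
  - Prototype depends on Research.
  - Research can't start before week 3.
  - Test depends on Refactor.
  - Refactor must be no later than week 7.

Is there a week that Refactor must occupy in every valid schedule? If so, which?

Refactor's own window allows nothing later than week 7; Refactor must be in the same week as Build, which can't be after week 1, so Refactor is at most week 1.
So Refactor is pinned to week 1.

week 1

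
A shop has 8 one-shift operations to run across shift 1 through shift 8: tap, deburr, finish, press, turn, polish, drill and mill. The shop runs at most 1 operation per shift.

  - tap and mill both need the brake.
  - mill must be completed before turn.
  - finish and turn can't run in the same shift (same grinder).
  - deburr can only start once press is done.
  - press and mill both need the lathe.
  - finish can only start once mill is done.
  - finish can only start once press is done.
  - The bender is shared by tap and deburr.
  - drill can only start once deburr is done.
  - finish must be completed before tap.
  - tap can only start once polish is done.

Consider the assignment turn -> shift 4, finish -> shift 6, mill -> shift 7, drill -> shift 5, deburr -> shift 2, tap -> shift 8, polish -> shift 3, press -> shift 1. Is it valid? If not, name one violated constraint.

press and mill both need the lathe — holds.
deburr can only start once press is done — holds.
finish must be completed before tap — holds.
The shop runs at most 1 operation per shift — holds.
mill must be completed before turn — violated.
drill can only start once deburr is done — holds.
finish can only start once press is done — holds.
tap and mill both need the brake — holds.
The bender is shared by tap and deburr — holds.
tap can only start once polish is done — holds.
finish and turn can't run in the same shift (same grinder) — holds.
finish can only start once mill is done — violated.

No. mill must be completed before turn is not satisfied.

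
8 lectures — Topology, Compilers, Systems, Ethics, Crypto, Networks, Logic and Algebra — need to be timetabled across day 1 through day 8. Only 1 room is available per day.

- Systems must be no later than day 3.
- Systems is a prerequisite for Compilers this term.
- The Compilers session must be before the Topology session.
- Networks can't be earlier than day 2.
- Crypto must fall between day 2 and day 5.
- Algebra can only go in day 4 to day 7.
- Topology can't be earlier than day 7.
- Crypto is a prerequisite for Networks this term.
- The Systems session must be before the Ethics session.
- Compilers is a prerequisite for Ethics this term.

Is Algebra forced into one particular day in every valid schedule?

No

Algebra can be day 4 (e.g. Crypto=day 2; Logic=day 8; Topology=day 7; Systems=day 1; Compilers=day 5; Networks=day 3; Algebra=day 4; Ethics=day 6) or day 5 (e.g. Systems=day 1; Compilers=day 4; Topology=day 7; Networks=day 3; Ethics=day 6; Logic=day 8; Crypto=day 2; Algebra=day 5).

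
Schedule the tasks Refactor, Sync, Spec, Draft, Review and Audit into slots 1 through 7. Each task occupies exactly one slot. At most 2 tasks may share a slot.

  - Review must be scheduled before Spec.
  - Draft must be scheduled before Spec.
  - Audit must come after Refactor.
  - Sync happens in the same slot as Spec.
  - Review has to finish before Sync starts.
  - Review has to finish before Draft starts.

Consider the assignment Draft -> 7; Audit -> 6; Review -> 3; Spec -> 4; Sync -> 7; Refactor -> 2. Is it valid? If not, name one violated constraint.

Sync happens in the same slot as Spec — violated.
Review has to finish before Draft starts — holds.
Review must be scheduled before Spec — holds.
Audit must come after Refactor — holds.
At most 2 tasks may share a slot — holds.
Review has to finish before Sync starts — holds.
Draft must be scheduled before Spec — violated.

Invalid. Draft must be scheduled before Spec.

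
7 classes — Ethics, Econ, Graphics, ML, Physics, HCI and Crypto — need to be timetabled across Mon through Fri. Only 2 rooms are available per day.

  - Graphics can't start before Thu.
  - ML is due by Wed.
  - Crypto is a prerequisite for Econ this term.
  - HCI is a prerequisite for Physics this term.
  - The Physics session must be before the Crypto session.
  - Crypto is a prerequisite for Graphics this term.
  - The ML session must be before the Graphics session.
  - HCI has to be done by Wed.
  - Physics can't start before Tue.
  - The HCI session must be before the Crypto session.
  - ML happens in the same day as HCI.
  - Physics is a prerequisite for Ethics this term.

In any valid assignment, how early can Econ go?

Precedence pushes Econ to at least Thu.
Econ at Thu is achievable: Graphics -> Thu; Crypto -> Wed; Physics -> Tue; ML -> Mon; HCI -> Mon; Ethics -> Wed; Econ -> Thu.

Thu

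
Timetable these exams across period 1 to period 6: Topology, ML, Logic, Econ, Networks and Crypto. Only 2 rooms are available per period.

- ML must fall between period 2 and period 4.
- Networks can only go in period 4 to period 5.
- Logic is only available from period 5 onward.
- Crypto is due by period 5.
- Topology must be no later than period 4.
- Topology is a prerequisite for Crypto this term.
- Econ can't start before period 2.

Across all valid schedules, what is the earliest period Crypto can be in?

period 2

Precedence pushes Crypto to at least period 2; Crypto's own window allows nothing later than period 5.
Crypto at period 2 is achievable: Logic in period 5; Crypto in period 2; Networks in period 4; ML in period 2; Topology in period 1; Econ in period 3.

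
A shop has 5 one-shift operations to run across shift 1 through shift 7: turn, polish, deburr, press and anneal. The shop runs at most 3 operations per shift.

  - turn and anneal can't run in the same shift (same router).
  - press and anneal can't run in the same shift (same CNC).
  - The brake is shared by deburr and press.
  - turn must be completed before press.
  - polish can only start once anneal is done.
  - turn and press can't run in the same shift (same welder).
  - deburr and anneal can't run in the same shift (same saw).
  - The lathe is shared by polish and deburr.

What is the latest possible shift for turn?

Downstream work caps turn at shift 6.
turn at shift 6 is achievable: deburr=shift 3, polish=shift 2, turn=shift 6, press=shift 7, anneal=shift 1.

shift 6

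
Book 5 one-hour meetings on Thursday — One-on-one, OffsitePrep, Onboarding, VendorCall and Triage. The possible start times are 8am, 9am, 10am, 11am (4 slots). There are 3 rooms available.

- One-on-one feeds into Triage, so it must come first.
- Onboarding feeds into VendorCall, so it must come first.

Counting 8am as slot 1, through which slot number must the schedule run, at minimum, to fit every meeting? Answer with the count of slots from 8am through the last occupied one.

2 slots

The precedence chain requires at least 2 distinct slots.
With at most 3 per slot and 5 meetings, at least 2 slots are needed.
2 works (last occupied slot: 9am): for example Onboarding=8am; VendorCall=9am; One-on-one=8am; Triage=9am; OffsitePrep=8am.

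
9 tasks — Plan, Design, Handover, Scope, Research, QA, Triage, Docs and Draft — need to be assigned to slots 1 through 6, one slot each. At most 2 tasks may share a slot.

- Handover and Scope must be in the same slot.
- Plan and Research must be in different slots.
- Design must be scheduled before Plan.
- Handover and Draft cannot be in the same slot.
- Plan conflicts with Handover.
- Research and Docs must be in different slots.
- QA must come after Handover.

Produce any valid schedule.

Design in 1; Research in 1; Scope in 3; Draft in 5; Plan in 2; QA in 4; Docs in 4; Triage in 2; Handover in 3

Checking: Design(1) before Plan(2); Handover(3) before QA(4); Plan(2) != Handover(3); Research(1) != Docs(4); Plan(2) != Research(1); Handover(3) != Draft(5); Handover = Scope = 3; max 2 per slot (cap 2).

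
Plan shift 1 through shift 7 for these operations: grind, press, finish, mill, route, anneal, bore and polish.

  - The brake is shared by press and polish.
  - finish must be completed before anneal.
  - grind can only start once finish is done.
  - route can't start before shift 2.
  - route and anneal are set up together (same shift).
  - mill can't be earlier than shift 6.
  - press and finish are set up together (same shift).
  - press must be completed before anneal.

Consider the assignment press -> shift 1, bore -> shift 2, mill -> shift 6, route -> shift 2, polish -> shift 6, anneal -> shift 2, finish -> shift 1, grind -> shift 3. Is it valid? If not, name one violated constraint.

finish must be completed before anneal — holds.
press must be completed before anneal — holds.
route and anneal are set up together (same shift) — holds.
grind can only start once finish is done — holds.
mill can't be earlier than shift 6 — holds.
The brake is shared by press and polish — holds.
press and finish are set up together (same shift) — holds.
route can't start before shift 2 — holds.

Valid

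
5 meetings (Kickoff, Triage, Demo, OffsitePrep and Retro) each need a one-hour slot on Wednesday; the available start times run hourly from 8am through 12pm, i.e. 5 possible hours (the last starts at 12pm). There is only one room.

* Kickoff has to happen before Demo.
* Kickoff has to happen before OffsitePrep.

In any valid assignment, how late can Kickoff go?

10am

Downstream work caps Kickoff at 11am.
Kickoff at 10am is achievable: OffsitePrep=12pm, Triage=8am, Kickoff=10am, Retro=9am, Demo=11am.
Nothing later works — the capacity limit rule out every hour after 10am.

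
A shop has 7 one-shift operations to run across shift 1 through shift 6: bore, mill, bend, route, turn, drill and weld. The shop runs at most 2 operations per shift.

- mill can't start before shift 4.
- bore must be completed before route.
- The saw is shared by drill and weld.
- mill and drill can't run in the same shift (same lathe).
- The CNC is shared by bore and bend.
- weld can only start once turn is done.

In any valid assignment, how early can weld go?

shift 2

Precedence pushes weld to at least shift 2.
weld at shift 2 is achievable: route in shift 2; bend in shift 3; mill in shift 4; turn in shift 1; drill in shift 3; weld in shift 2; bore in shift 1.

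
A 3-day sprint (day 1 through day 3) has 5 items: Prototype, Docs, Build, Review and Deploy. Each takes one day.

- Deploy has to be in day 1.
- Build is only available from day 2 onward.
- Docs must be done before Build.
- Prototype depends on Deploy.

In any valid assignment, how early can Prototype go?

day 2

Precedence pushes Prototype to at least day 2.
Prototype at day 2 is achievable: Review=day 1, Deploy=day 1, Prototype=day 2, Docs=day 1, Build=day 2.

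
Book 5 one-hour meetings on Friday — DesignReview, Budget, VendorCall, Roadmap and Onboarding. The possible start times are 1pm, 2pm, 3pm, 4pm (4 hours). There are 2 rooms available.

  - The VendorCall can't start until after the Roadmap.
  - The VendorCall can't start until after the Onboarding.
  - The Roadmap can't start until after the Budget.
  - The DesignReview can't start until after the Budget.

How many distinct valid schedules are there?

Splitting on DesignReview: it can be 2pm (6), 3pm (9), 4pm (11). Listing each branch's schedules as (Budget, VendorCall, Roadmap, Onboarding):
DesignReview=2pm: (1pm,3pm,2pm,1pm) (1pm,4pm,2pm,1pm) (1pm,4pm,2pm,3pm) (1pm,4pm,3pm,1pm) (1pm,4pm,3pm,2pm) (1pm,4pm,3pm,3pm) — 6.
DesignReview=3pm: (1pm,3pm,2pm,1pm) (1pm,3pm,2pm,2pm) (1pm,4pm,2pm,1pm) (1pm,4pm,2pm,2pm) (1pm,4pm,2pm,3pm) (1pm,4pm,3pm,1pm) (1pm,4pm,3pm,2pm) (2pm,4pm,3pm,1pm) (2pm,4pm,3pm,2pm) — 9.
DesignReview=4pm: (1pm,3pm,2pm,1pm) (1pm,3pm,2pm,2pm) (1pm,4pm,2pm,1pm) (1pm,4pm,2pm,2pm) (1pm,4pm,2pm,3pm) (1pm,4pm,3pm,1pm) (1pm,4pm,3pm,2pm) (1pm,4pm,3pm,3pm) (2pm,4pm,3pm,1pm) (2pm,4pm,3pm,2pm) (2pm,4pm,3pm,3pm) — 11.
Summing: 6 + 9 + 11 = 26.

26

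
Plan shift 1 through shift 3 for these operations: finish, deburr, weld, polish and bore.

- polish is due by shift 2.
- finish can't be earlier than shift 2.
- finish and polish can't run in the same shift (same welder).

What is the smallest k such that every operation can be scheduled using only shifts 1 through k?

finish can't be placed before shift 2, so the schedule must run through at least shift 2.
2 works (last occupied shift: shift 2): for example polish -> shift 1, weld -> shift 1, finish -> shift 2, bore -> shift 1, deburr -> shift 1.

2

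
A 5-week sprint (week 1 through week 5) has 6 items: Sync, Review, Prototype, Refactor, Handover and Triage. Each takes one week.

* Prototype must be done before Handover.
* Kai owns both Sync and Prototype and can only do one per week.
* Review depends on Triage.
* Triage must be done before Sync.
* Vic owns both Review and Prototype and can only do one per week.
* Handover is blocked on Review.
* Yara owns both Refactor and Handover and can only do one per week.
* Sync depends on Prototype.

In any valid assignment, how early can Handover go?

week 3

Precedence pushes Handover to at least week 3.
Handover at week 3 is achievable: Review=week 2; Handover=week 3; Refactor=week 1; Prototype=week 1; Triage=week 1; Sync=week 2.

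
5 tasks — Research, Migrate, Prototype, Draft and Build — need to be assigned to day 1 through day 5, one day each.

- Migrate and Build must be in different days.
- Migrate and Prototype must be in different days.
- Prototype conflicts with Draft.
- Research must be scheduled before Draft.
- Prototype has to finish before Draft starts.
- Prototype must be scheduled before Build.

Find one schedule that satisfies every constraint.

Draft=day 2, Prototype=day 1, Build=day 2, Migrate=day 3, Research=day 1

Checking: Prototype(day 1) before Build(day 2); Prototype(day 1) before Draft(day 2); Research(day 1) before Draft(day 2); Prototype(day 1) != Draft(day 2); Migrate(day 3) != Prototype(day 1); Migrate(day 3) != Build(day 2).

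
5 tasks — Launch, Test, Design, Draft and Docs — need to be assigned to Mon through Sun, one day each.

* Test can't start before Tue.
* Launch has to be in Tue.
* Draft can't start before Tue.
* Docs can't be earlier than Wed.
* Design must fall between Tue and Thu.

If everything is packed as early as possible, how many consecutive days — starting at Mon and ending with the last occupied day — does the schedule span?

Docs can't be placed before Wed — that is day 3 counting from Mon — so the schedule must run through at least 3 days.
3 works (last occupied day: Wed): for example Draft in Tue, Launch in Tue, Design in Tue, Docs in Wed, Test in Tue.

3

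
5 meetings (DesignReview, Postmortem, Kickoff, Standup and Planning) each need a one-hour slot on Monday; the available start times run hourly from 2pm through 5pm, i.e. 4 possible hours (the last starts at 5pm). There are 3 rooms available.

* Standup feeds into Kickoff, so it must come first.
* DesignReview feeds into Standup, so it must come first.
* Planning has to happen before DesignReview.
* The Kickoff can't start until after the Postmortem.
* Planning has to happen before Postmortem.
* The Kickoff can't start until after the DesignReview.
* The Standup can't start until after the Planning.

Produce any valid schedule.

Postmortem=3pm; DesignReview=3pm; Kickoff=5pm; Standup=4pm; Planning=2pm

Checking: DesignReview(3pm) before Standup(4pm); Standup(4pm) before Kickoff(5pm); Planning(2pm) before DesignReview(3pm); Planning(2pm) before Standup(4pm); DesignReview(3pm) before Kickoff(5pm); Planning(2pm) before Postmortem(3pm); Postmortem(3pm) before Kickoff(5pm); max 2 per hour (cap 3).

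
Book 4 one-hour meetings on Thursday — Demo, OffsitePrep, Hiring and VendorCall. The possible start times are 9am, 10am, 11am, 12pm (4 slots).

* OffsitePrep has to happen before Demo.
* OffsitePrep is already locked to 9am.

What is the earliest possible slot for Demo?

10am

Precedence pushes Demo to at least 10am.
Demo at 10am is achievable: VendorCall=9am; OffsitePrep=9am; Demo=10am; Hiring=9am.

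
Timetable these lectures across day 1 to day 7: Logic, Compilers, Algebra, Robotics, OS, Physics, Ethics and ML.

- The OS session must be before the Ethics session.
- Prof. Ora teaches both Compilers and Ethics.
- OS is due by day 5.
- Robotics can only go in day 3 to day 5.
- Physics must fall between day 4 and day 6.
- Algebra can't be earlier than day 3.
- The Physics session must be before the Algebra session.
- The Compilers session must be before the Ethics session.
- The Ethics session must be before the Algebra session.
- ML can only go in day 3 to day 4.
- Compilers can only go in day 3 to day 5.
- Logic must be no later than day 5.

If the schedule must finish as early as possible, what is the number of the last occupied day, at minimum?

The precedence chain requires at least 3 distinct days.
Propagating the time windows through the other constraints, Algebra can't land before day 5, so the schedule must run through at least day 5.
5 works (last occupied day: day 5): for example ML in day 3, Robotics in day 3, Ethics in day 4, OS in day 1, Physics in day 4, Logic in day 1, Compilers in day 3, Algebra in day 5.

5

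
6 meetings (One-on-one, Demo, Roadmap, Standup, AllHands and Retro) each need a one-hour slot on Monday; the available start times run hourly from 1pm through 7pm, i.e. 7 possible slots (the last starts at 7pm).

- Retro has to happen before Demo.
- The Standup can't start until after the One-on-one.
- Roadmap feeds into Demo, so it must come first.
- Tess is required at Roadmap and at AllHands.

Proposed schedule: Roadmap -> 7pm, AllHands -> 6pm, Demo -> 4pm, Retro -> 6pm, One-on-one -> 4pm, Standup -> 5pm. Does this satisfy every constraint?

No — it violates: Roadmap feeds into Demo, so it must come first

Retro has to happen before Demo — violated.
Roadmap feeds into Demo, so it must come first — violated.
Tess is required at Roadmap and at AllHands — holds.
The Standup can't start until after the One-on-one — holds.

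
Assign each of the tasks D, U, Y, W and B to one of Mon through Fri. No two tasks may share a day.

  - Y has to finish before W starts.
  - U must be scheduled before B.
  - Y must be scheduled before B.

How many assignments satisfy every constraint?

25

Splitting on D: it can be Mon (5), Tue (5), Wed (5), Thu (5), Fri (5). Listing each branch's schedules as (U, Y, W, B):
D=Mon: (Tue,Wed,Thu,Fri) (Tue,Wed,Fri,Thu) (Wed,Tue,Thu,Fri) (Wed,Tue,Fri,Thu) (Thu,Tue,Wed,Fri) — 5.
D=Tue: (Mon,Wed,Thu,Fri) (Mon,Wed,Fri,Thu) (Wed,Mon,Thu,Fri) (Wed,Mon,Fri,Thu) (Thu,Mon,Wed,Fri) — 5.
D=Wed: (Mon,Tue,Thu,Fri) (Mon,Tue,Fri,Thu) (Tue,Mon,Thu,Fri) (Tue,Mon,Fri,Thu) (Thu,Mon,Tue,Fri) — 5.
D=Thu: (Mon,Tue,Wed,Fri) (Mon,Tue,Fri,Wed) (Tue,Mon,Wed,Fri) (Tue,Mon,Fri,Wed) (Wed,Mon,Tue,Fri) — 5.
D=Fri: (Mon,Tue,Wed,Thu) (Mon,Tue,Thu,Wed) (Tue,Mon,Wed,Thu) (Tue,Mon,Thu,Wed) (Wed,Mon,Tue,Thu) — 5.
Summing: 5 + 5 + 5 + 5 + 5 = 25.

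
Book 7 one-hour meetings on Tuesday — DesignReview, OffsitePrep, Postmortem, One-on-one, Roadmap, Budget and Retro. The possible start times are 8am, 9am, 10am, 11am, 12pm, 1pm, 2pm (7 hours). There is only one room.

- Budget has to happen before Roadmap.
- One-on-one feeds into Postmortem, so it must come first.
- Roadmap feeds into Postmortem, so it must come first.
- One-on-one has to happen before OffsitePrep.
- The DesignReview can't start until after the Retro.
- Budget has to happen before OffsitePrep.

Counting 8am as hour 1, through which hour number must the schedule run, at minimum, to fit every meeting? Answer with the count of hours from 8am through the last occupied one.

7 hours

The precedence chain requires at least 3 distinct hours.
With at most 1 per hour and 7 meetings, at least 7 hours are needed.
7 works (last occupied hour: 2pm): for example Roadmap -> 11am; One-on-one -> 8am; Postmortem -> 12pm; OffsitePrep -> 10am; DesignReview -> 2pm; Retro -> 1pm; Budget -> 9am.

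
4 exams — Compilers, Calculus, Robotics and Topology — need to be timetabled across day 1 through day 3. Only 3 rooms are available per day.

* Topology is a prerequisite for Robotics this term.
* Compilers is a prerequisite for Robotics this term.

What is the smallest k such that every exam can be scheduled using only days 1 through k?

2

The precedence chain requires at least 2 distinct days.
With at most 3 per day and 4 exams, at least 2 days are needed.
2 works (last occupied day: day 2): for example Topology -> day 1; Calculus -> day 1; Compilers -> day 1; Robotics -> day 2.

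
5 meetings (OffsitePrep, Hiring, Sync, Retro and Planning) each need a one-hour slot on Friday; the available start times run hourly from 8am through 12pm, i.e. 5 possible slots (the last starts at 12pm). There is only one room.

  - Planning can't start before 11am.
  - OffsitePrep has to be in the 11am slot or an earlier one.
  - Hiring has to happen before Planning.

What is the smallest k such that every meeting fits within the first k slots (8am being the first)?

5 slots

The precedence chain requires at least 2 distinct slots.
With at most 1 per slot and 5 meetings, at least 5 slots are needed.
Planning can't be placed before 11am — that is slot 4 counting from 8am — so the schedule must run through at least 4 slots.
5 works (last occupied slot: 12pm): for example Sync -> 10am; Hiring -> 9am; OffsitePrep -> 8am; Planning -> 11am; Retro -> 12pm.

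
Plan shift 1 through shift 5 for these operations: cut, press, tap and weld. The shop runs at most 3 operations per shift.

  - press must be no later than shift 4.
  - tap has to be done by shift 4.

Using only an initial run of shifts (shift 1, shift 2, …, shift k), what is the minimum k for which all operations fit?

With at most 3 per shift and 4 operations, at least 2 shifts are needed.
2 works (last occupied shift: shift 2): for example press=shift 1, weld=shift 2, tap=shift 1, cut=shift 1.

2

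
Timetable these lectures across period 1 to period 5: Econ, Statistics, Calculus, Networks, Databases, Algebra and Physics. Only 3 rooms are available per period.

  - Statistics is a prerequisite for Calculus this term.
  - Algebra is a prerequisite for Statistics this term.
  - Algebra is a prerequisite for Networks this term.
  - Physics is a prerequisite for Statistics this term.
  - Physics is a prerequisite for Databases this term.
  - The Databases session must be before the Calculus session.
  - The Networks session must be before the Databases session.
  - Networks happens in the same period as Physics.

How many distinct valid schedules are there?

Splitting on Econ: it can be period 1 (7), period 2 (7), period 3 (7), period 4 (7), period 5 (7). Listing each branch's schedules as (Statistics, Calculus, Networks, Databases, Algebra, Physics) by period number:
Econ=period 1: (3,4,2,3,1,2) (3,5,2,3,1,2) (3,5,2,4,1,2) (4,5,2,3,1,2) (4,5,2,4,1,2) (4,5,3,4,1,3) (4,5,3,4,2,3) — 7.
Econ=period 2: (3,4,2,3,1,2) (3,5,2,3,1,2) (3,5,2,4,1,2) (4,5,2,3,1,2) (4,5,2,4,1,2) (4,5,3,4,1,3) (4,5,3,4,2,3) — 7.
Econ=period 3: (3,4,2,3,1,2) (3,5,2,3,1,2) (3,5,2,4,1,2) (4,5,2,3,1,2) (4,5,2,4,1,2) (4,5,3,4,1,3) (4,5,3,4,2,3) — 7.
Econ=period 4: (3,4,2,3,1,2) (3,5,2,3,1,2) (3,5,2,4,1,2) (4,5,2,3,1,2) (4,5,2,4,1,2) (4,5,3,4,1,3) (4,5,3,4,2,3) — 7.
Econ=period 5: (3,4,2,3,1,2) (3,5,2,3,1,2) (3,5,2,4,1,2) (4,5,2,3,1,2) (4,5,2,4,1,2) (4,5,3,4,1,3) (4,5,3,4,2,3) — 7.
Summing: 7 + 7 + 7 + 7 + 7 = 35.

35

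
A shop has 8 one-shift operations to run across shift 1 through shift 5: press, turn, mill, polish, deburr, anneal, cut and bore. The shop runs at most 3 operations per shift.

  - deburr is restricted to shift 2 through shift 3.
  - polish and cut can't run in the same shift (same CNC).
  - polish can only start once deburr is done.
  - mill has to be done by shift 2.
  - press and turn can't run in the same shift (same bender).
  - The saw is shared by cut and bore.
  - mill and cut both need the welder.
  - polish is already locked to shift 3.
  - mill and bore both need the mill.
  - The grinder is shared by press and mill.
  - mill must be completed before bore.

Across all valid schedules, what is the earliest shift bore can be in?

Precedence pushes bore to at least shift 2.
bore at shift 2 is achievable: cut -> shift 4; bore -> shift 2; anneal -> shift 1; polish -> shift 3; turn -> shift 1; deburr -> shift 2; press -> shift 2; mill -> shift 1.

shift 2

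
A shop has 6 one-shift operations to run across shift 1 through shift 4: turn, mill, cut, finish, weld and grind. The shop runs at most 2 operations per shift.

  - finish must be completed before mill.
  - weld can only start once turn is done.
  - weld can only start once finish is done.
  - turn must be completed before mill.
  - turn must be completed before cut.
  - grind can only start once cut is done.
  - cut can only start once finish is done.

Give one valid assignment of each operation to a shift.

weld -> shift 3; grind -> shift 3; finish -> shift 1; mill -> shift 2; cut -> shift 2; turn -> shift 1

Checking: finish(shift 1) before cut(shift 2); finish(shift 1) before mill(shift 2); turn(shift 1) before mill(shift 2); turn(shift 1) before cut(shift 2); finish(shift 1) before weld(shift 3); cut(shift 2) before grind(shift 3); turn(shift 1) before weld(shift 3); max 2 per shift (cap 2).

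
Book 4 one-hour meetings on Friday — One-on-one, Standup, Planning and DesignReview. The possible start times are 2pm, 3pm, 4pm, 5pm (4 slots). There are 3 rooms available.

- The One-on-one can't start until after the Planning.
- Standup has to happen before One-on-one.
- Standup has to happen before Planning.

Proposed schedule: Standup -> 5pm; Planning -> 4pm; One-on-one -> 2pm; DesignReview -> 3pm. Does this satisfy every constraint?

No. Standup has to happen before One-on-one is not satisfied.

The One-on-one can't start until after the Planning — violated.
Standup has to happen before Planning — violated.
Standup has to happen before One-on-one — violated.
There are 3 rooms available — holds.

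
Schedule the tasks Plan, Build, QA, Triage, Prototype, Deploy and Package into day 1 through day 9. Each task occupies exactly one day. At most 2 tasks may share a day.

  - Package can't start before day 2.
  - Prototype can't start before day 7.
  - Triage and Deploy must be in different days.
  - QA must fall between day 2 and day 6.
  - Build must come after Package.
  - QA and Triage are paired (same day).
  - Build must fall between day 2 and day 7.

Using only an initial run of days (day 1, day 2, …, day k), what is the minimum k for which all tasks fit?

The precedence chain requires at least 2 distinct days.
With at most 2 per day and 7 tasks, at least 4 days are needed.
Prototype can't be placed before day 7, so the schedule must run through at least day 7.
7 works (last occupied day: day 7): for example Package -> day 3; Triage -> day 2; Deploy -> day 1; Prototype -> day 7; Build -> day 4; QA -> day 2; Plan -> day 1.

7 days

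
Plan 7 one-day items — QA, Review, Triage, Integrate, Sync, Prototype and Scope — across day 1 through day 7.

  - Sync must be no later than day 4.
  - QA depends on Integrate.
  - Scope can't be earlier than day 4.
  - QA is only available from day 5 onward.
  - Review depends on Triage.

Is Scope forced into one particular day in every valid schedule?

No

Scope can be day 4 (e.g. Prototype in day 1, Triage in day 1, Integrate in day 1, Sync in day 1, Scope in day 4, Review in day 2, QA in day 5) or day 5 (e.g. Review=day 2; Scope=day 5; Prototype=day 1; Sync=day 1; QA=day 5; Triage=day 1; Integrate=day 1).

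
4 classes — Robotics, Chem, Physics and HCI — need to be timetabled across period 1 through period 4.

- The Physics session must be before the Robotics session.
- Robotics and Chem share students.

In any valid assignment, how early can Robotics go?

Precedence pushes Robotics to at least period 2.
Robotics at period 2 is achievable: HCI in period 1, Robotics in period 2, Physics in period 1, Chem in period 1.

period 2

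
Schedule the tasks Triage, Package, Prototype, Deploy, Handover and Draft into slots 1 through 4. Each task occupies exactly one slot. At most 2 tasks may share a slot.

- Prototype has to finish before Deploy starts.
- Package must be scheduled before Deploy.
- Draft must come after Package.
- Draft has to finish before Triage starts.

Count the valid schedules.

57

Splitting on Triage: it can be 3 (15), 4 (42). Listing each branch's schedules as (Package, Prototype, Deploy, Handover, Draft):
Triage=3: (1,1,2,3,2) (1,1,2,4,2) (1,1,3,2,2) (1,1,3,4,2) (1,1,4,2,2) (1,1,4,3,2) (1,1,4,4,2) (1,2,3,1,2) (1,2,3,4,2) (1,2,4,1,2) (1,2,4,3,2) (1,2,4,4,2) (1,3,4,1,2) (1,3,4,2,2) (1,3,4,4,2) — 15.
Triage=4: (1,1,2,2,3) (1,1,2,3,2) (1,1,2,3,3) (1,1,2,4,2) (1,1,2,4,3) (1,1,3,2,2) (1,1,3,2,3) (1,1,3,3,2) (1,1,3,4,2) (1,1,3,4,3) (1,1,4,2,2) (1,1,4,2,3) (1,1,4,3,2) (1,1,4,3,3) (1,2,3,1,2) (1,2,3,1,3) (1,2,3,2,3) (1,2,3,3,2) (1,2,3,4,2) (1,2,3,4,3) (1,2,4,1,2) (1,2,4,1,3) (1,2,4,2,3) (1,2,4,3,2) (1,2,4,3,3) (1,3,4,1,2) (1,3,4,1,3) (1,3,4,2,2) (1,3,4,2,3) (1,3,4,3,2) (2,1,3,1,3) (2,1,3,2,3) (2,1,3,4,3) (2,1,4,1,3) (2,1,4,2,3) (2,1,4,3,3) (2,2,3,1,3) (2,2,3,4,3) (2,2,4,1,3) (2,2,4,3,3) (2,3,4,1,3) (2,3,4,2,3) — 42.
Summing: 15 + 42 = 57.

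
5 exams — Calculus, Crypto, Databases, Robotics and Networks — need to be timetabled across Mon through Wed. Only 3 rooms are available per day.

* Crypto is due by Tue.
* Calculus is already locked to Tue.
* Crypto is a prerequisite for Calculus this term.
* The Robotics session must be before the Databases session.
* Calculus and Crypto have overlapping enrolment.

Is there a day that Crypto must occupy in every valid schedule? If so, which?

Crypto's window is Mon–Tue.
Calculus is fixed at Tue, and Crypto can't share a day with Calculus.
So Crypto must be Mon.

Mon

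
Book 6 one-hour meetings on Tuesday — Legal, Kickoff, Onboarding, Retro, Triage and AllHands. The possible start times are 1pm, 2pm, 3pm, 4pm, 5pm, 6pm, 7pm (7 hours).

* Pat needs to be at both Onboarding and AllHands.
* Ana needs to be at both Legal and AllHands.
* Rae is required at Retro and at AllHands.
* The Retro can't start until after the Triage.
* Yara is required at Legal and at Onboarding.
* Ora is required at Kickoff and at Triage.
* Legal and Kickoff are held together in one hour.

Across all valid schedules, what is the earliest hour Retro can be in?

Precedence pushes Retro to at least 2pm.
Retro at 2pm is achievable: AllHands=3pm, Kickoff=2pm, Triage=1pm, Retro=2pm, Legal=2pm, Onboarding=1pm.

2pm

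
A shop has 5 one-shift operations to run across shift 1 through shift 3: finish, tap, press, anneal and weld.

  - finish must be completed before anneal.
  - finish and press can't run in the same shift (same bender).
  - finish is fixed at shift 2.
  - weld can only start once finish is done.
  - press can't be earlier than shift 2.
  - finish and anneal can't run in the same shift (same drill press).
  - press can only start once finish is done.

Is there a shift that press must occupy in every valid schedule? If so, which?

press's window is shift 2–shift 3.
finish is fixed at shift 2, and press can't share a shift with finish.
So press must be shift 3.

shift 3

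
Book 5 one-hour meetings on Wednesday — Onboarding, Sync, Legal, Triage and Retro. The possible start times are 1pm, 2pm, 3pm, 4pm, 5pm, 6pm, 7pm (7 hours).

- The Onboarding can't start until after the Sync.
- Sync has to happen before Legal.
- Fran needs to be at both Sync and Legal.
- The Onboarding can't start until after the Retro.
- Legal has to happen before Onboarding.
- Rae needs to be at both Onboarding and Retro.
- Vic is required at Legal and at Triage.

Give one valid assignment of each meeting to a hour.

Legal in 2pm; Triage in 1pm; Sync in 1pm; Onboarding in 3pm; Retro in 1pm

Checking: Legal(2pm) before Onboarding(3pm); Sync(1pm) before Onboarding(3pm); Retro(1pm) before Onboarding(3pm); Sync(1pm) before Legal(2pm); Legal(2pm) != Triage(1pm); Sync(1pm) != Legal(2pm); Onboarding(3pm) != Retro(1pm).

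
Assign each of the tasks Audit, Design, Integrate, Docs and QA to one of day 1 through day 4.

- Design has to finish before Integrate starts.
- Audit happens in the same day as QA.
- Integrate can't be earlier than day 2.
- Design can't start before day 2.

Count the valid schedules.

Splitting on Audit: it can be day 1 (12), day 2 (12), day 3 (12), day 4 (12). Listing each branch's schedules as (Design, Integrate, Docs, QA) by day number:
Audit=day 1: (2,3,1,1) (2,3,2,1) (2,3,3,1) (2,3,4,1) (2,4,1,1) (2,4,2,1) (2,4,3,1) (2,4,4,1) (3,4,1,1) (3,4,2,1) (3,4,3,1) (3,4,4,1) — 12.
Audit=day 2: (2,3,1,2) (2,3,2,2) (2,3,3,2) (2,3,4,2) (2,4,1,2) (2,4,2,2) (2,4,3,2) (2,4,4,2) (3,4,1,2) (3,4,2,2) (3,4,3,2) (3,4,4,2) — 12.
Audit=day 3: (2,3,1,3) (2,3,2,3) (2,3,3,3) (2,3,4,3) (2,4,1,3) (2,4,2,3) (2,4,3,3) (2,4,4,3) (3,4,1,3) (3,4,2,3) (3,4,3,3) (3,4,4,3) — 12.
Audit=day 4: (2,3,1,4) (2,3,2,4) (2,3,3,4) (2,3,4,4) (2,4,1,4) (2,4,2,4) (2,4,3,4) (2,4,4,4) (3,4,1,4) (3,4,2,4) (3,4,3,4) (3,4,4,4) — 12.
Summing: 12 + 12 + 12 + 12 = 48.

48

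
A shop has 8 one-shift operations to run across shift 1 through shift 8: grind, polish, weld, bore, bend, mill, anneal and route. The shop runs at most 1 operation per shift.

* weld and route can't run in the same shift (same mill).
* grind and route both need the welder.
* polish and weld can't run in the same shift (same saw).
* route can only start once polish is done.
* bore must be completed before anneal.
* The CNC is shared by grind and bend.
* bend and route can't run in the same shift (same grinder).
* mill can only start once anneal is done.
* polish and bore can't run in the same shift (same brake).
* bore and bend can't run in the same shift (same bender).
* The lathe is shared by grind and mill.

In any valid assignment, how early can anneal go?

Precedence pushes anneal to at least shift 2; downstream work caps anneal at shift 7.
anneal at shift 2 is achievable: bend=shift 8; polish=shift 3; bore=shift 1; grind=shift 6; mill=shift 4; weld=shift 7; anneal=shift 2; route=shift 5.

shift 2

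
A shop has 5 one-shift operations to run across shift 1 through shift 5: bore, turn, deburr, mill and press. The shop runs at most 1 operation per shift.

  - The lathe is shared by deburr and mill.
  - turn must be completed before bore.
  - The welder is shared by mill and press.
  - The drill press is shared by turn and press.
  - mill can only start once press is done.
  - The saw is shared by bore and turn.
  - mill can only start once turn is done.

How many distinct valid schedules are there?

Splitting on bore: it can be shift 2 (3), shift 3 (6), shift 4 (8), shift 5 (8). Listing each branch's schedules as (turn, deburr, mill, press) by shift number:
bore=shift 2: (1,3,5,4) (1,4,5,3) (1,5,4,3) — 3.
bore=shift 3: (1,2,5,4) (1,4,5,2) (1,5,4,2) (2,1,5,4) (2,4,5,1) (2,5,4,1) — 6.
bore=shift 4: (1,2,5,3) (1,3,5,2) (1,5,3,2) (2,1,5,3) (2,3,5,1) (2,5,3,1) (3,1,5,2) (3,2,5,1) — 8.
bore=shift 5: (1,2,4,3) (1,3,4,2) (1,4,3,2) (2,1,4,3) (2,3,4,1) (2,4,3,1) (3,1,4,2) (3,2,4,1) — 8.
Summing: 3 + 6 + 8 + 8 = 25.

25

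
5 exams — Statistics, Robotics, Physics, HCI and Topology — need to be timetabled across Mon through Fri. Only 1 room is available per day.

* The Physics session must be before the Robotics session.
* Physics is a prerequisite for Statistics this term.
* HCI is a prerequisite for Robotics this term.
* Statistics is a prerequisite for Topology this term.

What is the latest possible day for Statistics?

Thu

Precedence pushes Statistics to at least Tue; downstream work caps Statistics at Thu.
Statistics at Thu is achievable: Robotics=Wed, HCI=Tue, Topology=Fri, Statistics=Thu, Physics=Mon.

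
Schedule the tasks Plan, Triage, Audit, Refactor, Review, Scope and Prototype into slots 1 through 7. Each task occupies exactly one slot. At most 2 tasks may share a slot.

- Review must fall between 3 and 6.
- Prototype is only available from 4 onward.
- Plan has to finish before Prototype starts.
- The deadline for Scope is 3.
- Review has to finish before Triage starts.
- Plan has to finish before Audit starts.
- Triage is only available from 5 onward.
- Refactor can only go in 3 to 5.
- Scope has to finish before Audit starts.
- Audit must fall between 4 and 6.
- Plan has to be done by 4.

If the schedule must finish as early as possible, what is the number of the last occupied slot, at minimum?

The precedence chain requires at least 2 distinct slots.
With at most 2 per slot and 7 tasks, at least 4 slots are needed.
Triage can't be placed before 5, so the schedule must run through at least slot 5.
5 works (last occupied slot: 5): for example Triage -> 5, Prototype -> 4, Review -> 3, Refactor -> 3, Scope -> 1, Plan -> 1, Audit -> 4.

5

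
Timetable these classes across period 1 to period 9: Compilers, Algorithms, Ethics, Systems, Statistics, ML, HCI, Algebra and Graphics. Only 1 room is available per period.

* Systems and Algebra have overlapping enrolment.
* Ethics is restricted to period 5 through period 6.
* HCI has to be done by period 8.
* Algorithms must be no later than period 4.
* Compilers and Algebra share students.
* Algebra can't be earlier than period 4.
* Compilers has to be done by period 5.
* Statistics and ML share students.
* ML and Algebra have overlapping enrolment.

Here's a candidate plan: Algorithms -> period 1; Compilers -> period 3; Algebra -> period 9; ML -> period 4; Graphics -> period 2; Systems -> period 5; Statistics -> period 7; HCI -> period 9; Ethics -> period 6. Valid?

No. HCI has to be done by period 8 is not satisfied.

Compilers and Algebra share students — holds.
Systems and Algebra have overlapping enrolment — holds.
Algebra can't be earlier than period 4 — holds.
Ethics is restricted to period 5 through period 6 — holds.
Algorithms must be no later than period 4 — holds.
Compilers has to be done by period 5 — holds.
Only 1 room is available per period — violated.
Statistics and ML share students — holds.
HCI has to be done by period 8 — violated.
ML and Algebra have overlapping enrolment — holds.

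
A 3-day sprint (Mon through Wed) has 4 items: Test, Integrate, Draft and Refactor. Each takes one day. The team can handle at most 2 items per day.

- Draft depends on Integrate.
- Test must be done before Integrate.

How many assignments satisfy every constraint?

Enumerating: Integrate -> Tue, Refactor -> Mon, Draft -> Wed, Test -> Mon | Draft=Wed; Test=Mon; Integrate=Tue; Refactor=Tue | Draft -> Wed; Test -> Mon; Refactor -> Wed; Integrate -> Tue.

3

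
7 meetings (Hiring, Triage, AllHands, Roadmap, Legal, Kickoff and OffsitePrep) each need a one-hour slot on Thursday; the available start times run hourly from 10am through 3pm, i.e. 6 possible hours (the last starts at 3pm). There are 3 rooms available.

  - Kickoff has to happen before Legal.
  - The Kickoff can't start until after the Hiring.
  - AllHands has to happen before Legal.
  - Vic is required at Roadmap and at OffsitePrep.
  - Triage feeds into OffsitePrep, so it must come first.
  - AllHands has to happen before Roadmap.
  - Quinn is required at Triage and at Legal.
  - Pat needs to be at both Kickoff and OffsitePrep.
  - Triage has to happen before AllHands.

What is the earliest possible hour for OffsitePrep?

11am

Precedence pushes OffsitePrep to at least 11am.
OffsitePrep at 11am is achievable: Hiring -> 10am, AllHands -> 11am, Triage -> 10am, OffsitePrep -> 11am, Roadmap -> 12pm, Kickoff -> 12pm, Legal -> 1pm.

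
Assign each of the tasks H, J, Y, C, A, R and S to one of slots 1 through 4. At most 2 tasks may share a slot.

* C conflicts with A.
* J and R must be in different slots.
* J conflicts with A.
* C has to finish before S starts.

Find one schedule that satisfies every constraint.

R -> 4, A -> 3, H -> 1, J -> 2, C -> 1, S -> 2, Y -> 3

Checking: C(1) before S(2); J(2) != A(3); J(2) != R(4); C(1) != A(3); max 2 per slot (cap 2).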